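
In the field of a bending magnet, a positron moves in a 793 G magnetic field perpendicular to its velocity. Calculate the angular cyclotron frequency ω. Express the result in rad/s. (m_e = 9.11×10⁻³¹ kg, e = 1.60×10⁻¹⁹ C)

ω ≈ 1.39×10^10 rad/s

ω = qB/m = (1×1.60×10^-19)(0.0793) / (9.11×10^-31) = 1.39×10^10 rad/s.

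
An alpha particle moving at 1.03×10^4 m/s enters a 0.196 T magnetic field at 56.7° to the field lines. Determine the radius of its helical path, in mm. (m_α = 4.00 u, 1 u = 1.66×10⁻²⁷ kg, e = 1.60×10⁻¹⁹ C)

Only the perpendicular component v⊥ = v sin56.7° = 8610 m/s is bent by the field.
r = m v⊥ /(qB) = (6.64×10^-27)(8610) / [(2×1.60×10^-19)(0.196)] = 9.11×10^-4 m.

r ≈ 0.911 mm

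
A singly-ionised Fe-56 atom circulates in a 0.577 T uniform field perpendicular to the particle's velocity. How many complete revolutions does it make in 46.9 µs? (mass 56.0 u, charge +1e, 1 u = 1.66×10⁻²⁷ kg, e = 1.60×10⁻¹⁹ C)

N = 7

T = 2πm/(qB) = 2π(9.296×10^-26) / [(1×1.60×10^-19)(0.577)] = 6.3267×10^-6 s.
N = t/T = 4.69×10^-5 / 6.3267×10^-6 ≈ 7.41, so 7 complete revolutions.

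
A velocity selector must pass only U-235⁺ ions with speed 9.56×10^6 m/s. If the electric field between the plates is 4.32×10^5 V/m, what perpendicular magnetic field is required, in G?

qE = qvB ⇒ B = E/v = (4.32×10^5) / (9.56×10^6) = 0.0452 T.

B ≈ 452 G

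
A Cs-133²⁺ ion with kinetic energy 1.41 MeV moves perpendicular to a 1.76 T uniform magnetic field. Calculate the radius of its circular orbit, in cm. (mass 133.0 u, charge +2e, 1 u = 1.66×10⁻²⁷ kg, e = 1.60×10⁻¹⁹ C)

Convert the energy: K = 1.41 MeV = 2.26×10^-13 J.
v = √(2K/m) = √(2·2.26×10^-13/2.21×10^-25) = 1.43×10^6 m/s.
r = mv/(qB) = (2.21×10^-25)(1.43×10^6) / [(2×1.60×10^-19)(1.76)] = 0.560 m.

r ≈ 56.0 cm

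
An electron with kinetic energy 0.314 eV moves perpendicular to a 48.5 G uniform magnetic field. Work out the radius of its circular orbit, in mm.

r ≈ 0.390 mm

Convert the energy: K = 0.314 eV = 5.02×10^-20 J.
v = √(2K/m) = √(2·5.02×10^-20/9.11×10^-31) = 3.32×10^5 m/s.
r = mv/(qB) = (9.11×10^-31)(3.32×10^5) / [(1×1.60×10^-19)(4.85×10^-3)] = 3.90×10^-4 m.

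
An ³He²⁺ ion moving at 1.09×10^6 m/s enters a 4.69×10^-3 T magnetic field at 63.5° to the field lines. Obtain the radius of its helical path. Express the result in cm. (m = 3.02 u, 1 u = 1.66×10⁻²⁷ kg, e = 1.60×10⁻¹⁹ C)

Only the perpendicular component v⊥ = v sin63.5° = 9.75×10^5 m/s is bent by the field.
r = m v⊥ /(qB) = (5.01×10^-27)(9.75×10^5) / [(2×1.60×10^-19)(4.69×10^-3)] = 3.26 m.

r ≈ 326 cm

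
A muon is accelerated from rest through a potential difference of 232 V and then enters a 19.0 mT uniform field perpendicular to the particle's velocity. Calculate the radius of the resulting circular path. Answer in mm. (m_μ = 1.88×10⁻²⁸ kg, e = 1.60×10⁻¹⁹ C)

The kinetic energy gained is K = qV = (1×1.60×10^-19)(232) = 3.71×10^-17 J.
v = √(2K/m) = 6.28×10^5 m/s.
r = mv/(qB) = (1.88×10^-28)(6.28×10^5) / [(1×1.60×10^-19)(0.0190)] = 0.0389 m.

r ≈ 38.9 mm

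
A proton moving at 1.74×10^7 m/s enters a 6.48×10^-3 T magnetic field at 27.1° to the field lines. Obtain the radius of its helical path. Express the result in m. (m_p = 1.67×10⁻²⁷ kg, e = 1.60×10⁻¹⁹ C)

Only the perpendicular component v⊥ = v sin27.1° = 7.93×10^6 m/s is bent by the field.
r = m v⊥ /(qB) = (1.67×10^-27)(7.93×10^6) / [(1×1.60×10^-19)(6.48×10^-3)] = 12.8 m.

r ≈ 12.8 m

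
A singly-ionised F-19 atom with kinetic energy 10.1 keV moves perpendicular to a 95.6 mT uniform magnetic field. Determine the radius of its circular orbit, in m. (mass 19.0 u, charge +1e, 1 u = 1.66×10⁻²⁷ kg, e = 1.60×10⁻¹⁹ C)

Convert the energy: K = 10.1 keV = 1.62×10^-15 J.
v = √(2K/m) = √(2·1.62×10^-15/3.15×10^-26) = 3.20×10^5 m/s.
r = mv/(qB) = (3.15×10^-26)(3.20×10^5) / [(1×1.60×10^-19)(0.0956)] = 0.660 m.

r ≈ 0.660 m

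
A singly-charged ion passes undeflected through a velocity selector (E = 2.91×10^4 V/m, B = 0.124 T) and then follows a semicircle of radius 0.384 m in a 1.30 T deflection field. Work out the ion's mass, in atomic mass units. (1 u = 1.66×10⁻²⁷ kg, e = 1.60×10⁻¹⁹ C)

m ≈ 205 u

v = E/B₁ = 2.35×10^5 m/s.
From r = mv/(qB₂), m = qB₂r/v = (1×1.60×10^-19)(1.30)(0.384) / (2.35×10^5) = 3.40×10^-25 kg.
In atomic mass units: m = 3.40×10^-25 / 1.66×10^-27 = 205 u.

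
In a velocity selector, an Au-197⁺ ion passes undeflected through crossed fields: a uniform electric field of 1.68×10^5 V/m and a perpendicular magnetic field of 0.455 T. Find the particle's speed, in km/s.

v ≈ 369 km/s

For zero net force, qE = qvB, so v = E/B.
v = (1.68×10^5) / (0.455) = 3.69×10^5 m/s.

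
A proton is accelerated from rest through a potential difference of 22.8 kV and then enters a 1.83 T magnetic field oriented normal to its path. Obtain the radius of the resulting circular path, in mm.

r ≈ 11.9 mm

The kinetic energy gained is K = qV = (1×1.60×10^-19)(2.28×10^4) = 3.65×10^-15 J.
v = √(2K/m) = 2.09×10^6 m/s.
r = mv/(qB) = (1.67×10^-27)(2.09×10^6) / [(1×1.60×10^-19)(1.83)] = 0.0119 m.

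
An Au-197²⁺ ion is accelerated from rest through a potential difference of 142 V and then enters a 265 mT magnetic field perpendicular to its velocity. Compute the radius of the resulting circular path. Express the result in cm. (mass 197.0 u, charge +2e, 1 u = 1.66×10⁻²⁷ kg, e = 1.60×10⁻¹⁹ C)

The kinetic energy gained is K = qV = (2×1.60×10^-19)(142) = 4.54×10^-17 J.
v = √(2K/m) = 1.67×10^4 m/s.
r = mv/(qB) = (3.27×10^-25)(1.67×10^4) / [(2×1.60×10^-19)(0.265)] = 0.0643 m.

r ≈ 6.43 cm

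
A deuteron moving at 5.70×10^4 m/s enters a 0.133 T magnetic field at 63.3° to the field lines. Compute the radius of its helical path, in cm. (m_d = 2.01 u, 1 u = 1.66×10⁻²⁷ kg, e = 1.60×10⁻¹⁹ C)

Only the perpendicular component v⊥ = v sin63.3° = 5.09×10^4 m/s is bent by the field.
r = m v⊥ /(qB) = (3.34×10^-27)(5.09×10^4) / [(1×1.60×10^-19)(0.133)] = 7.98×10^-3 m.

r ≈ 0.798 cm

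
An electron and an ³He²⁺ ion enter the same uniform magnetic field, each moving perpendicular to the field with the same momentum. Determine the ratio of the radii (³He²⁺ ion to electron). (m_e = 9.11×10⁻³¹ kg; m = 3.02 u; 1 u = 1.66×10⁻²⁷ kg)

ratio ≈ 0.500

r = p/(qB) ⇒ at equal p, r ∝ 1/q.
r_{³He²⁺ ion}/r_{electron} = 0.500.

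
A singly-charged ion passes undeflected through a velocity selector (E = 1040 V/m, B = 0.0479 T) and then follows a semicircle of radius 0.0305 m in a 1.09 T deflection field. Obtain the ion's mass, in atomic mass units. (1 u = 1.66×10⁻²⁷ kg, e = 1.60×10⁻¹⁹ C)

m ≈ 148 u

v = E/B₁ = 2.17×10^4 m/s.
From r = mv/(qB₂), m = qB₂r/v = (1×1.60×10^-19)(1.09)(0.0305) / (2.17×10^4) = 2.45×10^-25 kg.
In atomic mass units: m = 2.45×10^-25 / 1.66×10^-27 = 148 u.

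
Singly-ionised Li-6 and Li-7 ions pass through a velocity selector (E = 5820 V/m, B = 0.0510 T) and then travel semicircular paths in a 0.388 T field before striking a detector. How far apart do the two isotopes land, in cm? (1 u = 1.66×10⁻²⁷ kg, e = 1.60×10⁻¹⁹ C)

Δd ≈ 0.610 cm

Both emerge at v = E/B₁ = 1.14×10^5 m/s.
r = mv/(qB₂), so r₁ = 0.01831 m and r₂ = 0.02136 m, giving Δr = 3.05×10^-3 m.
After a semicircle each ion lands a diameter 2r from the entry slit, so the separation is 2Δr = 6.10×10^-3 m.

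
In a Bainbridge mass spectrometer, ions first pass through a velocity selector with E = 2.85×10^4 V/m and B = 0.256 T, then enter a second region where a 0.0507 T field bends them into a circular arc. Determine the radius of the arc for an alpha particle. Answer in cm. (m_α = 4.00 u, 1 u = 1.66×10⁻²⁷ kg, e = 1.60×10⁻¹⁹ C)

The selector passes v = E/B = 2.85×10^4/0.256 = 1.11×10^5 m/s.
In the deflection region, r = mv/(qB₂) = (6.64×10^-27)(1.11×10^5) / [(2×1.60×10^-19)(0.0507)] = 0.0456 m.

r ≈ 4.56 cm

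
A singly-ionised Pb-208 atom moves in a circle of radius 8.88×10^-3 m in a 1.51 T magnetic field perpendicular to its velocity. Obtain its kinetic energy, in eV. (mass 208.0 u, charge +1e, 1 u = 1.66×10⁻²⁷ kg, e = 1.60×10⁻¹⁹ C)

K ≈ 41.7 eV

v = qBr/m = (1×1.60×10^-19)(1.51)(8.88×10^-3) / (3.45×10^-25) = 6210 m/s.
K = ½mv² = 0.5·(3.45×10^-25)·(6210)² = 6.67×10^-18 J = 41.7 eV.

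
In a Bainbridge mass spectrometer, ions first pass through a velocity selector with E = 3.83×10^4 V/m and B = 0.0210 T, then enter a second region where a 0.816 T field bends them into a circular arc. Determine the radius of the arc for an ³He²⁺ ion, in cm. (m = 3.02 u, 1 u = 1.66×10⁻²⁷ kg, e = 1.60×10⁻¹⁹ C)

The selector passes v = E/B = 3.83×10^4/0.0210 = 1.82×10^6 m/s.
In the deflection region, r = mv/(qB₂) = (5.01×10^-27)(1.82×10^6) / [(2×1.60×10^-19)(0.816)] = 0.0350 m.

r ≈ 3.50 cm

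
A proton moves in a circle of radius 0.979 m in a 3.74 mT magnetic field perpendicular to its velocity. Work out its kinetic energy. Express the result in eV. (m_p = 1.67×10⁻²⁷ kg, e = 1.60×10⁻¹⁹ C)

K ≈ 642 eV

v = qBr/m = (1×1.60×10^-19)(3.74×10^-3)(0.979) / (1.67×10^-27) = 3.51×10^5 m/s.
K = ½mv² = 0.5·(1.67×10^-27)·(3.51×10^5)² = 1.03×10^-16 J = 642 eV.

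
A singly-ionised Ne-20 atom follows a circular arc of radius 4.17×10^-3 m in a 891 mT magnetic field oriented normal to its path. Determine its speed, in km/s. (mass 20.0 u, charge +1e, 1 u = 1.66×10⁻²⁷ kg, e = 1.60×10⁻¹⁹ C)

v ≈ 17.9 km/s

From qvB = mv²/r, v = qBr/m.
v = (1×1.60×10^-19)(0.891)(4.17×10^-3) / (3.32×10^-26) = 1.79×10^4 m/s.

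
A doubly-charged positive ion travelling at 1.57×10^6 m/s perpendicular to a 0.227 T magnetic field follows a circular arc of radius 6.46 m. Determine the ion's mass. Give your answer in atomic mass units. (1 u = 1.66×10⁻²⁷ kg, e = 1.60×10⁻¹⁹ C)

qvB = mv²/r ⇒ m = qBr/v.
m = (2×1.60×10^-19)(0.227)(6.46) / (1.57×10^6) = 2.99×10^-25 kg = 180 u.

m ≈ 180 u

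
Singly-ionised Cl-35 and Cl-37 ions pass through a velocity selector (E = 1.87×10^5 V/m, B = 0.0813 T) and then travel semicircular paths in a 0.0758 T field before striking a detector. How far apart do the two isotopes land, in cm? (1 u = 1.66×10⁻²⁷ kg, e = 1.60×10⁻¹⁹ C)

Δd ≈ 126 cm

Both emerge at v = E/B₁ = 2.30×10^6 m/s.
r = mv/(qB₂), so r₁ = 11.019 m and r₂ = 11.649 m, giving Δr = 0.630 m.
After a semicircle each ion lands a diameter 2r from the entry slit, so the separation is 2Δr = 1.26 m.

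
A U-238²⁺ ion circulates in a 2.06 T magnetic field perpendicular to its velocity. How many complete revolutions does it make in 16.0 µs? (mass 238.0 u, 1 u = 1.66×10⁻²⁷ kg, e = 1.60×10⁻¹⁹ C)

T = 2πm/(qB) = 2π(3.9508×10^-25) / [(2×1.60×10^-19)(2.06)] = 3.7657×10^-6 s.
N = t/T = 1.60×10^-5 / 3.7657×10^-6 ≈ 4.25, so 4 complete revolutions.

N = 4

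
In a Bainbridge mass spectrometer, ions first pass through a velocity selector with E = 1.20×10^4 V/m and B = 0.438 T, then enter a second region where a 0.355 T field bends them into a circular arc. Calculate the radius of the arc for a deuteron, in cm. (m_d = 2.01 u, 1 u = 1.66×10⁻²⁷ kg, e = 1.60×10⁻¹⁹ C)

r ≈ 0.161 cm

The selector passes v = E/B = 1.20×10^4/0.438 = 2.74×10^4 m/s.
In the deflection region, r = mv/(qB₂) = (3.34×10^-27)(2.74×10^4) / [(1×1.60×10^-19)(0.355)] = 1.61×10^-3 m.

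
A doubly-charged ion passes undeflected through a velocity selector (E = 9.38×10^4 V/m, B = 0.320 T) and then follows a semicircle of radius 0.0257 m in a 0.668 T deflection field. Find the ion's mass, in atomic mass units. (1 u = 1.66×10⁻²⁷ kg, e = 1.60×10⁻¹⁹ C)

v = E/B₁ = 2.93×10^5 m/s.
From r = mv/(qB₂), m = qB₂r/v = (2×1.60×10^-19)(0.668)(0.0257) / (2.93×10^5) = 1.87×10^-26 kg.
In atomic mass units: m = 1.87×10^-26 / 1.66×10^-27 = 11.3 u.

m ≈ 11.3 u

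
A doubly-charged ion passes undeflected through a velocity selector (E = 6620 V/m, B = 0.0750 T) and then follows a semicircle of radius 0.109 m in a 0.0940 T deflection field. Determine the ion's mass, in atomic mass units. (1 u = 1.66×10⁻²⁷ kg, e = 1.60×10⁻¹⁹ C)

v = E/B₁ = 8.83×10^4 m/s.
From r = mv/(qB₂), m = qB₂r/v = (2×1.60×10^-19)(0.0940)(0.109) / (8.83×10^4) = 3.71×10^-26 kg.
In atomic mass units: m = 3.71×10^-26 / 1.66×10^-27 = 22.4 u.

m ≈ 22.4 u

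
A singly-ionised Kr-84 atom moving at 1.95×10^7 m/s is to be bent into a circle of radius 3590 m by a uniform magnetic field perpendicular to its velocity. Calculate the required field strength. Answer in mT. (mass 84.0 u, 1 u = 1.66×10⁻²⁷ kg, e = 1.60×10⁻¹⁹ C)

B ≈ 4.73 mT

qvB = mv²/r gives B = mv/(qr).
B = (1.39×10^-25)(1.95×10^7) / [(1×1.60×10^-19)(3590)] = 4.73×10^-3 T.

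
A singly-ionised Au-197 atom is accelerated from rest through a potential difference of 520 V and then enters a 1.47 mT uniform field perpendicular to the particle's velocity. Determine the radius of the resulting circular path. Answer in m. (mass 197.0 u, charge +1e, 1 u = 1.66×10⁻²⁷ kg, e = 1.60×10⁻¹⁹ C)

The kinetic energy gained is K = qV = (1×1.60×10^-19)(520) = 8.32×10^-17 J.
v = √(2K/m) = 2.26×10^4 m/s.
r = mv/(qB) = (3.27×10^-25)(2.26×10^4) / [(1×1.60×10^-19)(1.47×10^-3)] = 31.4 m.

r ≈ 31.4 m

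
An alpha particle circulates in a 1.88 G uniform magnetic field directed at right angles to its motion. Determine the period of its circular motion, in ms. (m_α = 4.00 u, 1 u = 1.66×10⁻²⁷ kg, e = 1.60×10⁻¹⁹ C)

T ≈ 0.693 ms

The cyclotron period is independent of speed: T = 2πm/(qB).
T = 2π(6.64×10^-27) / [(2×1.60×10^-19)(1.88×10^-4)] = 6.93×10^-4 s.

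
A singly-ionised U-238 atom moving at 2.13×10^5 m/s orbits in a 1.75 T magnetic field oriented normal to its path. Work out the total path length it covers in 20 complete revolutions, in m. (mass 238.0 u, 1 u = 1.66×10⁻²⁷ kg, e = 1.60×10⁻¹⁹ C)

L ≈ 37.8 m

r = mv/(qB) = 0.301 m, so one revolution covers 2πr = 1.89 m.
In 20 revolutions: L = 20·2πr = 37.8 m.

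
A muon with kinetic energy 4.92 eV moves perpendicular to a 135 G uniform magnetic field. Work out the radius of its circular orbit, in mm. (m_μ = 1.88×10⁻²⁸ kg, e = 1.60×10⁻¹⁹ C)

r ≈ 7.96 mm

Convert the energy: K = 4.92 eV = 7.87×10^-19 J.
v = √(2K/m) = √(2·7.87×10^-19/1.88×10^-28) = 9.15×10^4 m/s.
r = mv/(qB) = (1.88×10^-28)(9.15×10^4) / [(1×1.60×10^-19)(0.0135)] = 7.96×10^-3 m.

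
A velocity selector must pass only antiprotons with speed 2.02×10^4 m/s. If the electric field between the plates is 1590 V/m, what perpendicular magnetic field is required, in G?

qE = qvB ⇒ B = E/v = (1590) / (2.02×10^4) = 0.0787 T.

B ≈ 787 G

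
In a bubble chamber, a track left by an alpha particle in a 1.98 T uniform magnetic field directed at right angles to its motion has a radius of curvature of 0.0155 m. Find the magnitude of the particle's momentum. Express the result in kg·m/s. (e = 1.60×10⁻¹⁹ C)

p ≈ 9.82×10^-21 kg·m/s

Since qvB = mv²/r, the momentum p = mv = qBr.
p = (2×1.60×10^-19)(1.98)(0.0155) = 9.82×10^-21 kg·m/s.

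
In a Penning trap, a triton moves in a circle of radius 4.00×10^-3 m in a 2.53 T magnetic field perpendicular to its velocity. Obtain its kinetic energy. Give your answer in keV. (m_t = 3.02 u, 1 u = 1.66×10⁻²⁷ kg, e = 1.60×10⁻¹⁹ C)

v = qBr/m = (1×1.60×10^-19)(2.53)(4.00×10^-3) / (5.01×10^-27) = 3.23×10^5 m/s.
K = ½mv² = 0.5·(5.01×10^-27)·(3.23×10^5)² = 2.61×10^-16 J = 1.63 keV.

K ≈ 1.63 keV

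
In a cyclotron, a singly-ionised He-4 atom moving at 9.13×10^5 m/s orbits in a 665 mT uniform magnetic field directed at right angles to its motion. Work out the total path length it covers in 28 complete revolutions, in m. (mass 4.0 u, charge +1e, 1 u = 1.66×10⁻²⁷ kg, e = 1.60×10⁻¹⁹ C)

L ≈ 10.0 m

r = mv/(qB) = 0.0570 m, so one revolution covers 2πr = 0.358 m.
In 28 revolutions: L = 28·2πr = 10.0 m.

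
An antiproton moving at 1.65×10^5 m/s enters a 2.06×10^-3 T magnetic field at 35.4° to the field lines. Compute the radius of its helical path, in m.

r ≈ 0.484 m

Only the perpendicular component v⊥ = v sin35.4° = 9.56×10^4 m/s is bent by the field.
r = m v⊥ /(qB) = (1.67×10^-27)(9.56×10^4) / [(1×1.60×10^-19)(2.06×10^-3)] = 0.484 m.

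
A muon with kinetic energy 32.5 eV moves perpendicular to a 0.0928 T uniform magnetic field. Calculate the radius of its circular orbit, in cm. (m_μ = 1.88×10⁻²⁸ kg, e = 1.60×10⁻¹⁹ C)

Convert the energy: K = 32.5 eV = 5.20×10^-18 J.
v = √(2K/m) = √(2·5.20×10^-18/1.88×10^-28) = 2.35×10^5 m/s.
r = mv/(qB) = (1.88×10^-28)(2.35×10^5) / [(1×1.60×10^-19)(0.0928)] = 2.98×10^-3 m.

r ≈ 0.298 cm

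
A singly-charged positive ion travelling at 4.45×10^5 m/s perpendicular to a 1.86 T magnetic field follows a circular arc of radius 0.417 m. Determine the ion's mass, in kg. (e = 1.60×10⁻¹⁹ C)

qvB = mv²/r ⇒ m = qBr/v.
m = (1×1.60×10^-19)(1.86)(0.417) / (4.45×10^5) = 2.79×10^-25 kg.

m ≈ 2.79×10^-25 kg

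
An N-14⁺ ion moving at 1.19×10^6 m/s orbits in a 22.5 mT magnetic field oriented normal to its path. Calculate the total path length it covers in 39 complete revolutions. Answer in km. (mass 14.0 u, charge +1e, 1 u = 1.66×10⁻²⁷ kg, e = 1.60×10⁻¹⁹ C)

r = mv/(qB) = 7.68 m, so one revolution covers 2πr = 48.3 m.
In 39 revolutions: L = 39·2πr = 1880 m.

L ≈ 1.88 km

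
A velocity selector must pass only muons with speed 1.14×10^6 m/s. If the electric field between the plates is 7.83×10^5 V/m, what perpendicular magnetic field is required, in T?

B ≈ 0.687 T

qE = qvB ⇒ B = E/v = (7.83×10^5) / (1.14×10^6) = 0.687 T.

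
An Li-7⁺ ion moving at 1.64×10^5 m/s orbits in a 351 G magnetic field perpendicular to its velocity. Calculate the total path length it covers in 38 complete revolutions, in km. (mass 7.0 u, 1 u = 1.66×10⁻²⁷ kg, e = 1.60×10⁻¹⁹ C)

r = mv/(qB) = 0.339 m, so one revolution covers 2πr = 2.13 m.
In 38 revolutions: L = 38·2πr = 81.0 m.

L ≈ 0.0810 km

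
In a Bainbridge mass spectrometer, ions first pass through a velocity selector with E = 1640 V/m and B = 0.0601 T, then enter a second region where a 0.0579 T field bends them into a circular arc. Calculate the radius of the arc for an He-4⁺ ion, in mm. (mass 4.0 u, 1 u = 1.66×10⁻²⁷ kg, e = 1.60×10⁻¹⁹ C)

The selector passes v = E/B = 1640/0.0601 = 2.73×10^4 m/s.
In the deflection region, r = mv/(qB₂) = (6.64×10^-27)(2.73×10^4) / [(1×1.60×10^-19)(0.0579)] = 0.0196 m.

r ≈ 19.6 mm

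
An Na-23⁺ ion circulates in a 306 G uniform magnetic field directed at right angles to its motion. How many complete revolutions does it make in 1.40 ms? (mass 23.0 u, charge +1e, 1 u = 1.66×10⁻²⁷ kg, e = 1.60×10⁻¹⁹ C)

N = 28

T = 2πm/(qB) = 2π(3.818×10^-26) / [(1×1.60×10^-19)(0.0306)] = 4.8998×10^-5 s.
N = t/T = 1.40×10^-3 / 4.8998×10^-5 ≈ 28.57, so 28 complete revolutions.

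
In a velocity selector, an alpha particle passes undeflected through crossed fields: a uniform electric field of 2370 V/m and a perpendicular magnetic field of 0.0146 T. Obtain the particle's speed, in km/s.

v ≈ 162 km/s

For zero net force, qE = qvB, so v = E/B.
v = (2370) / (0.0146) = 1.62×10^5 m/s.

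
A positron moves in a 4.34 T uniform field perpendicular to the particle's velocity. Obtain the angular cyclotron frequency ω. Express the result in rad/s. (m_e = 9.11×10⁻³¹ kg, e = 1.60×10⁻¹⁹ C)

ω = qB/m = (1×1.60×10^-19)(4.34) / (9.11×10^-31) = 7.62×10^11 rad/s.

ω ≈ 7.62×10^11 rad/s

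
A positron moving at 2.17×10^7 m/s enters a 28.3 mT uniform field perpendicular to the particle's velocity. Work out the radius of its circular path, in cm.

r ≈ 0.437 cm

The magnetic force provides the centripetal force: qvB = mv²/r, so r = mv/(qB).
r = (9.11×10^-31 kg)(2.17×10^7 m/s) / [(1×1.60×10^-19 C)(0.0283 T)] = 4.37×10^-3 m.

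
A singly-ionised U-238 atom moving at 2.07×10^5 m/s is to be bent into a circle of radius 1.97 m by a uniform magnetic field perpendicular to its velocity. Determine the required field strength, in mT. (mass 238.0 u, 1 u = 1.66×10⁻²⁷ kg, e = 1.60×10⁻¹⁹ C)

B ≈ 259 mT

qvB = mv²/r gives B = mv/(qr).
B = (3.95×10^-25)(2.07×10^5) / [(1×1.60×10^-19)(1.97)] = 0.259 T.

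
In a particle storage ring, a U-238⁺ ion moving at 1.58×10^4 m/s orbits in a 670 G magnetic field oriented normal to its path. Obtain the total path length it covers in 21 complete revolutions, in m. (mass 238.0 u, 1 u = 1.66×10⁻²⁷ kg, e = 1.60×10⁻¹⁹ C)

r = mv/(qB) = 0.582 m, so one revolution covers 2πr = 3.66 m.
In 21 revolutions: L = 21·2πr = 76.8 m.

L ≈ 76.8 m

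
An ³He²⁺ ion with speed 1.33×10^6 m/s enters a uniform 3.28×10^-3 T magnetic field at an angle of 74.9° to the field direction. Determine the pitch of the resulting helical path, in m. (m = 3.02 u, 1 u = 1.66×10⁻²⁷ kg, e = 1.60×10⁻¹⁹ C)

pitch ≈ 10.4 m

The velocity component along B is v∥ = v cos74.9° = 3.46×10^5 m/s.
The cyclotron period T = 2πm/(qB) = 3.00×10^-5 s is set by m, q, B alone.
Pitch = v∥·T = (3.46×10^5)(3.00×10^-5) = 10.4 m.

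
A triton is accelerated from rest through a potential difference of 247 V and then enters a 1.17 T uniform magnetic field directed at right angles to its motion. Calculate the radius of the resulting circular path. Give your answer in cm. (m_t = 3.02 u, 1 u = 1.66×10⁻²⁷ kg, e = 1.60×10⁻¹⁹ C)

r ≈ 0.336 cm

The kinetic energy gained is K = qV = (1×1.60×10^-19)(247) = 3.95×10^-17 J.
v = √(2K/m) = 1.26×10^5 m/s.
r = mv/(qB) = (5.01×10^-27)(1.26×10^5) / [(1×1.60×10^-19)(1.17)] = 3.36×10^-3 m.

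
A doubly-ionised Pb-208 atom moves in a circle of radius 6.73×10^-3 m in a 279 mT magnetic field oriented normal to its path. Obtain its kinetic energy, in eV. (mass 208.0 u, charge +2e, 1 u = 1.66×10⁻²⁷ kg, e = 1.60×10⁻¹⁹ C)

v = qBr/m = (2×1.60×10^-19)(0.279)(6.73×10^-3) / (3.45×10^-25) = 1740 m/s.
K = ½mv² = 0.5·(3.45×10^-25)·(1740)² = 5.23×10^-19 J = 3.27 eV.

K ≈ 3.27 eV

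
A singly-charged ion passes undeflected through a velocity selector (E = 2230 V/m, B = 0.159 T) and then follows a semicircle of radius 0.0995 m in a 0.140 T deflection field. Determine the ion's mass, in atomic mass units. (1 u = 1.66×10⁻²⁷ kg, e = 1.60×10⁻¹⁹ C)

m ≈ 95.7 u

v = E/B₁ = 1.40×10^4 m/s.
From r = mv/(qB₂), m = qB₂r/v = (1×1.60×10^-19)(0.140)(0.0995) / (1.40×10^4) = 1.59×10^-25 kg.
In atomic mass units: m = 1.59×10^-25 / 1.66×10^-27 = 95.7 u.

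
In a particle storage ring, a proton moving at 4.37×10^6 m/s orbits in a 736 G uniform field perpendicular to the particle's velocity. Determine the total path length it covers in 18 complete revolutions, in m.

L ≈ 70.1 m

r = mv/(qB) = 0.620 m, so one revolution covers 2πr = 3.89 m.
In 18 revolutions: L = 18·2πr = 70.1 m.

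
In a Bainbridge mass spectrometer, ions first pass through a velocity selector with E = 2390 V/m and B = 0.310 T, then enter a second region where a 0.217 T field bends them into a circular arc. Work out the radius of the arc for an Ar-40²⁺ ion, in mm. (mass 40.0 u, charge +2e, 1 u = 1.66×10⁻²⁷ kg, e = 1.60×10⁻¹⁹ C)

The selector passes v = E/B = 2390/0.310 = 7710 m/s.
In the deflection region, r = mv/(qB₂) = (6.64×10^-26)(7710) / [(2×1.60×10^-19)(0.217)] = 7.37×10^-3 m.

r ≈ 7.37 mm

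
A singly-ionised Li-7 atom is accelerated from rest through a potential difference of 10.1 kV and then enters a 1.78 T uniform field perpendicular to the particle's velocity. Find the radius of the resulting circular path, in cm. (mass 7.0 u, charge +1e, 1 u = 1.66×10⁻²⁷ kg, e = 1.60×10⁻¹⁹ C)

The kinetic energy gained is K = qV = (1×1.60×10^-19)(1.01×10^4) = 1.62×10^-15 J.
v = √(2K/m) = 5.27×10^5 m/s.
r = mv/(qB) = (1.16×10^-26)(5.27×10^5) / [(1×1.60×10^-19)(1.78)] = 0.0215 m.

r ≈ 2.15 cm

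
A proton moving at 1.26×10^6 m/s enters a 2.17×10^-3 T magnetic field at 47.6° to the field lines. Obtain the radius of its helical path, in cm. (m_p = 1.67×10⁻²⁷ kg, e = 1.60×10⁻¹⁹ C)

r ≈ 448 cm

Only the perpendicular component v⊥ = v sin47.6° = 9.30×10^5 m/s is bent by the field.
r = m v⊥ /(qB) = (1.67×10^-27)(9.30×10^5) / [(1×1.60×10^-19)(2.17×10^-3)] = 4.48 m.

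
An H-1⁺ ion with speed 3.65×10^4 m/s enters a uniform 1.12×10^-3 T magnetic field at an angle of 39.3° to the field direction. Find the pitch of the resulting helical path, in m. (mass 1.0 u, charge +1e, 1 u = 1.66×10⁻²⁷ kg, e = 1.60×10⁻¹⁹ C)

pitch ≈ 1.64 m

The velocity component along B is v∥ = v cos39.3° = 2.82×10^4 m/s.
The cyclotron period T = 2πm/(qB) = 5.82×10^-5 s is set by m, q, B alone.
Pitch = v∥·T = (2.82×10^4)(5.82×10^-5) = 1.64 m.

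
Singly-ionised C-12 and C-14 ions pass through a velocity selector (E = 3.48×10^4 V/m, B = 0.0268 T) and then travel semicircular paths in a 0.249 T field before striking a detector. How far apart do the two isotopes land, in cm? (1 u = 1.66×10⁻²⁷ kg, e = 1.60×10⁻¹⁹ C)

Both emerge at v = E/B₁ = 1.30×10^6 m/s.
r = mv/(qB₂), so r₁ = 0.649 m and r₂ = 0.757 m, giving Δr = 0.108 m.
After a semicircle each ion lands a diameter 2r from the entry slit, so the separation is 2Δr = 0.216 m.

Δd ≈ 21.6 cm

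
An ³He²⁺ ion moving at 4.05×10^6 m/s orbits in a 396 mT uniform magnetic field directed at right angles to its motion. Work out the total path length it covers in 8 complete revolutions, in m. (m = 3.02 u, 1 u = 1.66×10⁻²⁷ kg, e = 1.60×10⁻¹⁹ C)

L ≈ 8.05 m

r = mv/(qB) = 0.160 m, so one revolution covers 2πr = 1.01 m.
In 8 revolutions: L = 8·2πr = 8.05 m.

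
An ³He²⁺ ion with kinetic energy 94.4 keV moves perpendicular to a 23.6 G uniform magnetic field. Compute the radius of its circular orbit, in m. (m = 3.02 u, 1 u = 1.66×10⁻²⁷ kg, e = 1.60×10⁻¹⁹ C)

Convert the energy: K = 94.4 keV = 1.51×10^-14 J.
v = √(2K/m) = √(2·1.51×10^-14/5.01×10^-27) = 2.45×10^6 m/s.
r = mv/(qB) = (5.01×10^-27)(2.45×10^6) / [(2×1.60×10^-19)(2.36×10^-3)] = 16.3 m.

r ≈ 16.3 m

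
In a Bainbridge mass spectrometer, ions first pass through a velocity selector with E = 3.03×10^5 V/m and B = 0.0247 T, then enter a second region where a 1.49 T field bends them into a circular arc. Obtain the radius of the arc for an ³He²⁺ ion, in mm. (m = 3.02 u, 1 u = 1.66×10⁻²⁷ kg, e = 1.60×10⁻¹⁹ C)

The selector passes v = E/B = 3.03×10^5/0.0247 = 1.23×10^7 m/s.
In the deflection region, r = mv/(qB₂) = (5.01×10^-27)(1.23×10^7) / [(2×1.60×10^-19)(1.49)] = 0.129 m.

r ≈ 129 mm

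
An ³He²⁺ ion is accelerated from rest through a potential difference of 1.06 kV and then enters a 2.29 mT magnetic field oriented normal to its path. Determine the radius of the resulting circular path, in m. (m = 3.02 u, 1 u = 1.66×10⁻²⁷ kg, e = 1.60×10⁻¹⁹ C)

r ≈ 2.52 m

The kinetic energy gained is K = qV = (2×1.60×10^-19)(1060) = 3.39×10^-16 J.
v = √(2K/m) = 3.68×10^5 m/s.
r = mv/(qB) = (5.01×10^-27)(3.68×10^5) / [(2×1.60×10^-19)(2.29×10^-3)] = 2.52 m.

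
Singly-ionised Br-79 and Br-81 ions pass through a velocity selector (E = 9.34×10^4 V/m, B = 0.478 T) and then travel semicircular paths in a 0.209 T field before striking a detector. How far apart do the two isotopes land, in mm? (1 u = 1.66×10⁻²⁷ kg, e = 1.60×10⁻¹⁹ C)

Both emerge at v = E/B₁ = 1.95×10^5 m/s.
r = mv/(qB₂), so r₁ = 0.7663 m and r₂ = 0.7857 m, giving Δr = 0.0194 m.
After a semicircle each ion lands a diameter 2r from the entry slit, so the separation is 2Δr = 0.0388 m.

Δd ≈ 38.8 mm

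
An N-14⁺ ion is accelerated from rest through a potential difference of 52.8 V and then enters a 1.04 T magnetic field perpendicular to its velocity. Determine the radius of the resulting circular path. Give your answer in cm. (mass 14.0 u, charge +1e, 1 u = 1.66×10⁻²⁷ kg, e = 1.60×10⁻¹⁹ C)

The kinetic energy gained is K = qV = (1×1.60×10^-19)(52.8) = 8.45×10^-18 J.
v = √(2K/m) = 2.70×10^4 m/s.
r = mv/(qB) = (2.32×10^-26)(2.70×10^4) / [(1×1.60×10^-19)(1.04)] = 3.77×10^-3 m.

r ≈ 0.377 cm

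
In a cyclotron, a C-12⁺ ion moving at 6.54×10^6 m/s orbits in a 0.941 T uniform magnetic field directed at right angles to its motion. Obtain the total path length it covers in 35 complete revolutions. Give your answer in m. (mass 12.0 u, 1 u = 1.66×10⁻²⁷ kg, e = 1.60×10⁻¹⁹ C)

r = mv/(qB) = 0.865 m, so one revolution covers 2πr = 5.44 m.
In 35 revolutions: L = 35·2πr = 190 m.

L ≈ 190 m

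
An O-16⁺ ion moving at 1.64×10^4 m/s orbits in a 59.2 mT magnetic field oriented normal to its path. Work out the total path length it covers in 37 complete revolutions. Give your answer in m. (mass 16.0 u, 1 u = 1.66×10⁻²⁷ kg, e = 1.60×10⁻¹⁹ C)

r = mv/(qB) = 0.0460 m, so one revolution covers 2πr = 0.289 m.
In 37 revolutions: L = 37·2πr = 10.7 m.

L ≈ 10.7 m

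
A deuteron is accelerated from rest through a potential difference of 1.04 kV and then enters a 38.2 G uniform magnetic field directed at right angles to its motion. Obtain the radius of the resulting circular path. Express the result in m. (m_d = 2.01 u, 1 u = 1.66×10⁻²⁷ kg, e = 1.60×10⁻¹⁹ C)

r ≈ 1.72 m

The kinetic energy gained is K = qV = (1×1.60×10^-19)(1040) = 1.66×10^-16 J.
v = √(2K/m) = 3.16×10^5 m/s.
r = mv/(qB) = (3.34×10^-27)(3.16×10^5) / [(1×1.60×10^-19)(3.82×10^-3)] = 1.72 m.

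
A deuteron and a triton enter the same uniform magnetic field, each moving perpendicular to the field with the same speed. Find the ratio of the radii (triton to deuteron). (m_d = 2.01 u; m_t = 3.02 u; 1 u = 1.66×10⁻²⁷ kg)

r = mv/(qB) ⇒ at equal v, r ∝ m/q.
r_{triton}/r_{deuteron} = 1.50.

ratio ≈ 1.50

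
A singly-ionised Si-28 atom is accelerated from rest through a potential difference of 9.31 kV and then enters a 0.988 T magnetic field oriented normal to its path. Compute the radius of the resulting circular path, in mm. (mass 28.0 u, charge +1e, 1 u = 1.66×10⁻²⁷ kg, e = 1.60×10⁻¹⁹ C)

r ≈ 74.4 mm

The kinetic energy gained is K = qV = (1×1.60×10^-19)(9310) = 1.49×10^-15 J.
v = √(2K/m) = 2.53×10^5 m/s.
r = mv/(qB) = (4.65×10^-26)(2.53×10^5) / [(1×1.60×10^-19)(0.988)] = 0.0744 m.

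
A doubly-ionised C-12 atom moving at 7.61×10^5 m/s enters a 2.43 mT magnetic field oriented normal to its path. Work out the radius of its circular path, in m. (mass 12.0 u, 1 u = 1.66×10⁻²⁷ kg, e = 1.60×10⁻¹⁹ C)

The magnetic force provides the centripetal force: qvB = mv²/r, so r = mv/(qB).
r = (1.99×10^-26 kg)(7.61×10^5 m/s) / [(2×1.60×10^-19 C)(2.43×10^-3 T)] = 19.5 m.

r ≈ 19.5 m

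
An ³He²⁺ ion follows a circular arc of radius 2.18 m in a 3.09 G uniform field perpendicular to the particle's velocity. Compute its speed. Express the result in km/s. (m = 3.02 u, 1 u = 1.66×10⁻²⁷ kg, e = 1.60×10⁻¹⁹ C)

v ≈ 43.0 km/s

From qvB = mv²/r, v = qBr/m.
v = (2×1.60×10^-19)(3.09×10^-4)(2.18) / (5.01×10^-27) = 4.30×10^4 m/s.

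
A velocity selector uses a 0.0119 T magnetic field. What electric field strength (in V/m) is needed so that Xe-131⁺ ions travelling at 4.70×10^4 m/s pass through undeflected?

qE = qvB ⇒ E = vB = (4.70×10^4)(0.0119) = 559 V/m.

E ≈ 559 V/m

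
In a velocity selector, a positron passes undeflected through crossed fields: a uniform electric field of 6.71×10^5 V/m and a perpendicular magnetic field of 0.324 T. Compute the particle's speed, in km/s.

v ≈ 2070 km/s

For zero net force, qE = qvB, so v = E/B.
v = (6.71×10^5) / (0.324) = 2.07×10^6 m/s.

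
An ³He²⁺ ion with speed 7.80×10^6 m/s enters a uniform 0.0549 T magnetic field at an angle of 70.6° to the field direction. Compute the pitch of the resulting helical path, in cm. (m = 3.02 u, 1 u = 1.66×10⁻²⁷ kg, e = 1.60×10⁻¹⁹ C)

The velocity component along B is v∥ = v cos70.6° = 2.59×10^6 m/s.
The cyclotron period T = 2πm/(qB) = 1.79×10^-6 s is set by m, q, B alone.
Pitch = v∥·T = (2.59×10^6)(1.79×10^-6) = 4.65 m.

pitch ≈ 465 cm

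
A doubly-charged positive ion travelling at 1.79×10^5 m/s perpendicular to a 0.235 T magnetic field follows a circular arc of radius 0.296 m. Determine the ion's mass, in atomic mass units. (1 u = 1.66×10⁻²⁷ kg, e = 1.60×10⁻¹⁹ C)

m ≈ 74.9 u

qvB = mv²/r ⇒ m = qBr/v.
m = (2×1.60×10^-19)(0.235)(0.296) / (1.79×10^5) = 1.24×10^-25 kg = 74.9 u.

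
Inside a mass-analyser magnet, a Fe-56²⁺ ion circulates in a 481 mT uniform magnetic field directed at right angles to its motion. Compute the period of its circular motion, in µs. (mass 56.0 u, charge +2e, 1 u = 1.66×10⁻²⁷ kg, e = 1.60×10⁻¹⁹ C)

The cyclotron period is independent of speed: T = 2πm/(qB).
T = 2π(9.30×10^-26) / [(2×1.60×10^-19)(0.481)] = 3.79×10^-6 s.

T ≈ 3.79 µs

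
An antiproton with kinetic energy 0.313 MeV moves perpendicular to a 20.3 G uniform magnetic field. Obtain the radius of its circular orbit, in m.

Convert the energy: K = 0.313 MeV = 5.01×10^-14 J.
v = √(2K/m) = √(2·5.01×10^-14/1.67×10^-27) = 7.74×10^6 m/s.
r = mv/(qB) = (1.67×10^-27)(7.74×10^6) / [(1×1.60×10^-19)(2.03×10^-3)] = 39.8 m.

r ≈ 39.8 m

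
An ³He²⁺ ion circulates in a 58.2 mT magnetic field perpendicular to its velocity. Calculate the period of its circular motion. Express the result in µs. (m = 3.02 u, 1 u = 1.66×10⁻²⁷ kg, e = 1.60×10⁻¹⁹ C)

The cyclotron period is independent of speed: T = 2πm/(qB).
T = 2π(5.01×10^-27) / [(2×1.60×10^-19)(0.0582)] = 1.69×10^-6 s.

T ≈ 1.69 µs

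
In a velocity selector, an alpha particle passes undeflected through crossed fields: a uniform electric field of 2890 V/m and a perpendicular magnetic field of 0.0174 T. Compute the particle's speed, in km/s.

For zero net force, qE = qvB, so v = E/B.
v = (2890) / (0.0174) = 1.66×10^5 m/s.

v ≈ 166 km/s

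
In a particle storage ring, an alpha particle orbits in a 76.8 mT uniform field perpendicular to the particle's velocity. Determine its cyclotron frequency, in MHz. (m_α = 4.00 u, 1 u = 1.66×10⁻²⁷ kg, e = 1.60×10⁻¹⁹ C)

f ≈ 0.589 MHz

f = qB/(2πm) = (2×1.60×10^-19)(0.0768) / [2π(6.64×10^-27)] = 5.89×10^5 Hz.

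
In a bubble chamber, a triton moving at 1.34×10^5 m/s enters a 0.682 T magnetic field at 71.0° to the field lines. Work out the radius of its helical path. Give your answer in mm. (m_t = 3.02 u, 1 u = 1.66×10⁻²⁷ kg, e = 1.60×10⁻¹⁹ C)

Only the perpendicular component v⊥ = v sin71.0° = 1.27×10^5 m/s is bent by the field.
r = m v⊥ /(qB) = (5.01×10^-27)(1.27×10^5) / [(1×1.60×10^-19)(0.682)] = 5.82×10^-3 m.

r ≈ 5.82 mm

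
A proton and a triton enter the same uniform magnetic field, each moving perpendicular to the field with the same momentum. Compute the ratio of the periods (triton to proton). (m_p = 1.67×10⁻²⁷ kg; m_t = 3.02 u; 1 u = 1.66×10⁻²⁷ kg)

ratio ≈ 3.00

T = 2πm/(qB) is independent of speed, so T₂/T₁ = (m₂/q₂)/(m₁/q₁).
T_{triton}/T_{proton} = (5.01×10^-27/1e) / (1.67×10^-27/1e) = 3.00.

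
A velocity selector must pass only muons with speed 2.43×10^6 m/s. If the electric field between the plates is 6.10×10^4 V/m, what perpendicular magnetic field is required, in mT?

qE = qvB ⇒ B = E/v = (6.10×10^4) / (2.43×10^6) = 0.0251 T.

B ≈ 25.1 mT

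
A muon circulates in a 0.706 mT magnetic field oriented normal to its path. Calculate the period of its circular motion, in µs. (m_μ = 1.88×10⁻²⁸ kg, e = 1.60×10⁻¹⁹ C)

The cyclotron period is independent of speed: T = 2πm/(qB).
T = 2π(1.88×10^-28) / [(1×1.60×10^-19)(7.06×10^-4)] = 1.05×10^-5 s.

T ≈ 10.5 µs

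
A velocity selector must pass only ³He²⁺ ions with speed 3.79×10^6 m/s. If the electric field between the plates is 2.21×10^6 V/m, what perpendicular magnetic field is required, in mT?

qE = qvB ⇒ B = E/v = (2.21×10^6) / (3.79×10^6) = 0.583 T.

B ≈ 583 mT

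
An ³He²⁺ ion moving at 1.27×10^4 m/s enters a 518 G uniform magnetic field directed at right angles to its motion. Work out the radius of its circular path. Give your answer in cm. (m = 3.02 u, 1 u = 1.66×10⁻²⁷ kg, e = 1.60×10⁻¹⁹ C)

The magnetic force provides the centripetal force: qvB = mv²/r, so r = mv/(qB).
r = (5.01×10^-27 kg)(1.27×10^4 m/s) / [(2×1.60×10^-19 C)(0.0518 T)] = 3.84×10^-3 m.

r ≈ 0.384 cm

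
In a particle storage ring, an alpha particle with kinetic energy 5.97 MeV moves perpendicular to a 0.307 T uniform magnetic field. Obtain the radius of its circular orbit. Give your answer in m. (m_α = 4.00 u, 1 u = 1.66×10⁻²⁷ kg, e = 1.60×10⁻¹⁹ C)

Convert the energy: K = 5.97 MeV = 9.55×10^-13 J.
v = √(2K/m) = √(2·9.55×10^-13/6.64×10^-27) = 1.70×10^7 m/s.
r = mv/(qB) = (6.64×10^-27)(1.70×10^7) / [(2×1.60×10^-19)(0.307)] = 1.15 m.

r ≈ 1.15 m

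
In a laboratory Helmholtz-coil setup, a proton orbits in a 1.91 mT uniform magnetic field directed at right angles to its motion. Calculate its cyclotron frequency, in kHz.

f = qB/(2πm) = (1×1.60×10^-19)(1.91×10^-3) / [2π(1.67×10^-27)] = 2.91×10^4 Hz.

f ≈ 29.1 kHz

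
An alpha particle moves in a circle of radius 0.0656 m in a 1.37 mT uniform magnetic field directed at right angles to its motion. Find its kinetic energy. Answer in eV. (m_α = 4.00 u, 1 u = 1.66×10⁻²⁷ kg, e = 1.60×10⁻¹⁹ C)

v = qBr/m = (2×1.60×10^-19)(1.37×10^-3)(0.0656) / (6.64×10^-27) = 4330 m/s.
K = ½mv² = 0.5·(6.64×10^-27)·(4330)² = 6.23×10^-20 J = 0.389 eV.

K ≈ 0.389 eV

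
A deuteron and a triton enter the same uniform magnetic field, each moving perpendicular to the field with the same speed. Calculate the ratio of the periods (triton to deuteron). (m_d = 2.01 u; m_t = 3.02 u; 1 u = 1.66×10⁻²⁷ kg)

ratio ≈ 1.50

T = 2πm/(qB) is independent of speed, so T₂/T₁ = (m₂/q₂)/(m₁/q₁).
T_{triton}/T_{deuteron} = (5.01×10^-27/1e) / (3.34×10^-27/1e) = 1.50.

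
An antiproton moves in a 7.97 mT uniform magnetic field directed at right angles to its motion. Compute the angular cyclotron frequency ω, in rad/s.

ω ≈ 7.64×10^5 rad/s

ω = qB/m = (1×1.60×10^-19)(7.97×10^-3) / (1.67×10^-27) = 7.64×10^5 rad/s.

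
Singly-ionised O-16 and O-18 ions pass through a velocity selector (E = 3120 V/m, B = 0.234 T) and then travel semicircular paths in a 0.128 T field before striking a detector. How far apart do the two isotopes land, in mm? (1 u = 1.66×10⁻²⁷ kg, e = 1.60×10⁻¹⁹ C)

Δd ≈ 4.32 mm

Both emerge at v = E/B₁ = 1.33×10^4 m/s.
r = mv/(qB₂), so r₁ = 0.01729 m and r₂ = 0.01945 m, giving Δr = 2.16×10^-3 m.
After a semicircle each ion lands a diameter 2r from the entry slit, so the separation is 2Δr = 4.32×10^-3 m.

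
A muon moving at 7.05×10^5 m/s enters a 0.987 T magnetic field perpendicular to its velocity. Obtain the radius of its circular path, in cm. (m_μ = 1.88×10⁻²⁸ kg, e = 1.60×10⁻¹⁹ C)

r ≈ 0.0839 cm

The magnetic force provides the centripetal force: qvB = mv²/r, so r = mv/(qB).
r = (1.88×10^-28 kg)(7.05×10^5 m/s) / [(1×1.60×10^-19 C)(0.987 T)] = 8.39×10^-4 m.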